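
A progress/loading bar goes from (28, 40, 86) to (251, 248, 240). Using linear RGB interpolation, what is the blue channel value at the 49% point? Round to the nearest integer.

161

B = 86 + 0.49 × (240 − 86) = 161.46 → 161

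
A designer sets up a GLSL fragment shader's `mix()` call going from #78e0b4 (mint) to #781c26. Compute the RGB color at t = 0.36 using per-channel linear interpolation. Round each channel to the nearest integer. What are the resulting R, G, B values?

(120, 153, 129)

#78e0b4 → (120, 224, 180); #781c26 → (120, 28, 38).
R = 120 + 0.36 × (120 − 120) = 120 + 0.36 × 0 = 120 → 120
G = 224 + 0.36 × (28 − 224) = 224 + 0.36 × -196 = 153.44 → 153
B = 180 + 0.36 × (38 − 180) = 180 + 0.36 × -142 = 128.88 → 129
So the blended color is (120, 153, 129), about #789981.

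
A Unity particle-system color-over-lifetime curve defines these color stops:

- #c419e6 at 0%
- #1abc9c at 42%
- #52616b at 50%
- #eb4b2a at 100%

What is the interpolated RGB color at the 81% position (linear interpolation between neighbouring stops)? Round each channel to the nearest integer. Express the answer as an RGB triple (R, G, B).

81% lies between the 50% and 100% stops, so the local fraction is t = (81 − 50)/(100 − 50) = 31/50 ≈ 0.62.
#52616b → (82, 97, 107); #eb4b2a → (235, 75, 42).
R = 82 + 0.62 × (235 − 82) = 176.86 → 177
G = 97 + 0.62 × (75 − 97) = 83.36 → 83
B = 107 + 0.62 × (42 − 107) = 66.7 → 67

(177, 83, 67)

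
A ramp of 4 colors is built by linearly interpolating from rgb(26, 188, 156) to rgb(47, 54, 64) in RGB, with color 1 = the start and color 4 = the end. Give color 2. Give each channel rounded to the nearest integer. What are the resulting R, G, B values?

(33, 143, 125)

With 4 swatches and endpoints inclusive, swatch 2 sits at t = (2 − 1)/(4 − 1) = 1/3 ≈ 0.3333.
R = 26 + 0.3333 × (47 − 26) = 32.999 → 33
G = 188 + 0.3333 × (54 − 188) = 143.338 → 143
B = 156 + 0.3333 × (64 − 156) = 125.336 → 125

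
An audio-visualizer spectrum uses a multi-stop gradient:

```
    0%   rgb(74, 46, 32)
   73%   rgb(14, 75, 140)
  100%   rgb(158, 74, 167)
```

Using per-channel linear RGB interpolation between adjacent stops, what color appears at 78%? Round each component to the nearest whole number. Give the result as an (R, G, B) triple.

(41, 75, 145)

78% lies between the 73% and 100% stops, so the local fraction is t = (78 − 73)/(100 − 73) = 5/27 ≈ 0.1852.
R = 14 + 0.1852 × (158 − 14) = 40.669 → 41
G = 75 + 0.1852 × (74 − 75) = 74.815 → 75
B = 140 + 0.1852 × (167 − 140) = 145 → 145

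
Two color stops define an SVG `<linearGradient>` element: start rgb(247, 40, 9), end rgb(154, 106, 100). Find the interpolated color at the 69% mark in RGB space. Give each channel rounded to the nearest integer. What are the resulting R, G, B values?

69% corresponds to t = 0.69.
R = 247 + 0.69 × (154 − 247) = 247 + 0.69 × -93 = 182.83 → 183
G = 40 + 0.69 × (106 − 40) = 40 + 0.69 × 66 = 85.54 → 86
B = 9 + 0.69 × (100 − 9) = 9 + 0.69 × 91 = 71.79 → 72

(183, 86, 72)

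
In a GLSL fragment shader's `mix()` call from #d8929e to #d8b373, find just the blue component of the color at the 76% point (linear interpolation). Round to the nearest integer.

125

B₁ = 158 (from #d8929e), B₂ = 115 (from #d8b373).
B = 158 + 0.76 × (115 − 158) = 125.32 → 125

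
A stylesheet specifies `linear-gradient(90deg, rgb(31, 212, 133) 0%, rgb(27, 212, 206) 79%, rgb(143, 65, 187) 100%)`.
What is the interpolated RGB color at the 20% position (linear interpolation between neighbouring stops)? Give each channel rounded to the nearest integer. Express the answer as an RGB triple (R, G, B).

(30, 212, 151)

20% lies between the 0% and 79% stops, so the local fraction is t = (20 − 0)/(79 − 0) = 20/79 ≈ 0.2532.
R = 31 + 0.2532 × (27 − 31) = 29.987 → 30
G = 212 + 0.2532 × (212 − 212) = 212 → 212
B = 133 + 0.2532 × (206 − 133) = 151.484 → 151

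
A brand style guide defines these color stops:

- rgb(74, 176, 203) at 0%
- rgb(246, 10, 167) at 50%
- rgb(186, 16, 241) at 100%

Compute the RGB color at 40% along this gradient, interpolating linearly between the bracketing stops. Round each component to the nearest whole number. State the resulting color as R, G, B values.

(212, 43, 174)

40% lies between the 0% and 50% stops, so the local fraction is t = (40 − 0)/(50 − 0) = 40/50 ≈ 0.8.
R = 74 + 0.8 × (246 − 74) = 211.6 → 212
G = 176 + 0.8 × (10 − 176) = 43.2 → 43
B = 203 + 0.8 × (167 − 203) = 174.2 → 174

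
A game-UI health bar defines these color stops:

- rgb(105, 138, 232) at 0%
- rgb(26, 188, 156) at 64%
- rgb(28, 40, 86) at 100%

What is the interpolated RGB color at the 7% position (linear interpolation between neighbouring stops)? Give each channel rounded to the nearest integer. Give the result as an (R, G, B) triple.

(96, 143, 224)

7% lies between the 0% and 64% stops, so the local fraction is t = (7 − 0)/(64 − 0) = 7/64 ≈ 0.1094.
R = 105 + 0.1094 × (26 − 105) = 96.357 → 96
G = 138 + 0.1094 × (188 − 138) = 143.47 → 143
B = 232 + 0.1094 × (156 − 232) = 223.686 → 224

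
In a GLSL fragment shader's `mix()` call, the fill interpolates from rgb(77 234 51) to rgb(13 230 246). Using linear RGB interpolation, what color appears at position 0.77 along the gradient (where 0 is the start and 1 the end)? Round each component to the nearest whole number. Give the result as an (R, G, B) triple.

(28, 231, 201)

R = 77 + 0.77 × (13 − 77) = 77 + 0.77 × -64 = 27.72 → 28
G = 234 + 0.77 × (230 − 234) = 234 + 0.77 × -4 = 230.92 → 231
B = 51 + 0.77 × (246 − 51) = 51 + 0.77 × 195 = 201.15 → 201
So the blended color is (28, 231, 201), about #1ce7c9.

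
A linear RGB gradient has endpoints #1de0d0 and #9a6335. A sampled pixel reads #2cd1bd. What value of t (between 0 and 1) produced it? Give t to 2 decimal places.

0.12

Invert the lerp on the B channel (largest span, 155): t = (189 − 208) / (53 − 208) = -19/-155 = 0.12258.
Check on R: (44 − 29)/(154 − 29) = 0.12 ✓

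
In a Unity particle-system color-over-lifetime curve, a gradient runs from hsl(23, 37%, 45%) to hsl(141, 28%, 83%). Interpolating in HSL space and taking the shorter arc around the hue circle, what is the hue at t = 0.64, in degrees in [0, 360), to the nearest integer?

99

Hue arc: Δh = 141 − 23 = 118° (|Δh| ≤ 180, already the shorter path).
H = 23 + 0.64 × (118) = 98.52 → 99°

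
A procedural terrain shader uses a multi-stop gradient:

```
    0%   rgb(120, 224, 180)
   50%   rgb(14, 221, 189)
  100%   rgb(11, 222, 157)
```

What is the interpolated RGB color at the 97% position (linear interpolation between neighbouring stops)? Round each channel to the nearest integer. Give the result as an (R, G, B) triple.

(11, 222, 159)

97% lies between the 50% and 100% stops, so the local fraction is t = (97 − 50)/(100 − 50) = 47/50 ≈ 0.94.
R = 14 + 0.94 × (11 − 14) = 11.18 → 11
G = 221 + 0.94 × (222 − 221) = 221.94 → 222
B = 189 + 0.94 × (157 − 189) = 158.92 → 159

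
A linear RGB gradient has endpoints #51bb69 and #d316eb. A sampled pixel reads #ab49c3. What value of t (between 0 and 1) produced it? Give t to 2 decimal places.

Invert the lerp on the G channel (largest span, 165): t = (73 − 187) / (22 − 187) = -114/-165 = 0.69091.
Check on R: (171 − 81)/(211 − 81) = 0.6923 ✓

0.69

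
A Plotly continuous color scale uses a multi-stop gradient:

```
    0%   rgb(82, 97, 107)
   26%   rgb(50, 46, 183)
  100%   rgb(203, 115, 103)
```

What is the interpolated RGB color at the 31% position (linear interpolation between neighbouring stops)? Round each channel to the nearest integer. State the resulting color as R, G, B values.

31% lies between the 26% and 100% stops, so the local fraction is t = (31 − 26)/(100 − 26) = 5/74 ≈ 0.0676.
R = 50 + 0.0676 × (203 − 50) = 60.343 → 60
G = 46 + 0.0676 × (115 − 46) = 50.664 → 51
B = 183 + 0.0676 × (103 − 183) = 177.592 → 178

(60, 51, 178)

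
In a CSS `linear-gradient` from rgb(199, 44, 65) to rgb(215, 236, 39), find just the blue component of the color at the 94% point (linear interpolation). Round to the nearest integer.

B = 65 + 0.94 × (39 − 65) = 40.56 → 41

41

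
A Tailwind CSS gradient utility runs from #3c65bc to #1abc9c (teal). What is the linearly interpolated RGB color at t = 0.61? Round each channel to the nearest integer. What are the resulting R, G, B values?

#3c65bc → (60, 101, 188); #1abc9c → (26, 188, 156).
R = 60 + 0.61 × (26 − 60) = 60 + 0.61 × -34 = 39.26 → 39
G = 101 + 0.61 × (188 − 101) = 101 + 0.61 × 87 = 154.07 → 154
B = 188 + 0.61 × (156 − 188) = 188 + 0.61 × -32 = 168.48 → 168

(39, 154, 168)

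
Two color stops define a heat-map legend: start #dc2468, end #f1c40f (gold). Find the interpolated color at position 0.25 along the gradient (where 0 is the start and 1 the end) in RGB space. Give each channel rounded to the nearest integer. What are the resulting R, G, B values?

(225, 76, 82)

#dc2468 → (220, 36, 104); #f1c40f → (241, 196, 15).
R = 220 + 0.25 × (241 − 220) = 220 + 0.25 × 21 = 225.25 → 225
G = 36 + 0.25 × (196 − 36) = 36 + 0.25 × 160 = 76 → 76
B = 104 + 0.25 × (15 − 104) = 104 + 0.25 × -89 = 81.75 → 82
So the blended color is (225, 76, 82), about #e14c52.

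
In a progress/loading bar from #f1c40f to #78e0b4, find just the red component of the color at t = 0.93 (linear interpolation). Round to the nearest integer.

128

R₁ = 241 (from #f1c40f), R₂ = 120 (from #78e0b4).
R = 241 + 0.93 × (120 − 241) = 128.47 → 128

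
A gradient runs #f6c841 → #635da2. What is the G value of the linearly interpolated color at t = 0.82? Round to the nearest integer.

112

G₁ = 200 (from #f6c841), G₂ = 93 (from #635da2).
G = 200 + 0.82 × (93 − 200) = 112.26 → 112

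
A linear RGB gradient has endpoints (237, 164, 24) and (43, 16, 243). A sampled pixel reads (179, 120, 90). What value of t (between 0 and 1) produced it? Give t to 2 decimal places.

0.30

Invert the lerp on the B channel (largest span, 219): t = (90 − 24) / (243 − 24) = 66/219 = 0.30137.
Check on R: (179 − 237)/(43 − 237) = 0.299 ✓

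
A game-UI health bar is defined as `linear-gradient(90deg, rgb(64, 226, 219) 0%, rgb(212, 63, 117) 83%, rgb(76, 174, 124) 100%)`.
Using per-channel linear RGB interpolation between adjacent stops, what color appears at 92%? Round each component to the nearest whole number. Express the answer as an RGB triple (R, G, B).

(140, 122, 121)

92% lies between the 83% and 100% stops, so the local fraction is t = (92 − 83)/(100 − 83) = 9/17 ≈ 0.5294.
R = 212 + 0.5294 × (76 − 212) = 140.002 → 140
G = 63 + 0.5294 × (174 − 63) = 121.763 → 122
B = 117 + 0.5294 × (124 − 117) = 120.706 → 121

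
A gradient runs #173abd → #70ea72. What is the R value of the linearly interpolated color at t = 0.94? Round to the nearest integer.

107

R₁ = 23 (from #173abd), R₂ = 112 (from #70ea72).
R = 23 + 0.94 × (112 − 23) = 106.66 → 107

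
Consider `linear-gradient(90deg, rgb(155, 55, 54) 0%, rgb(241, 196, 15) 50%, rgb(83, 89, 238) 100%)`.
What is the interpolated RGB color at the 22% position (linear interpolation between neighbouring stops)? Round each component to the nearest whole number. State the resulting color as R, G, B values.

22% lies between the 0% and 50% stops, so the local fraction is t = (22 − 0)/(50 − 0) = 22/50 ≈ 0.44.
R = 155 + 0.44 × (241 − 155) = 192.84 → 193
G = 55 + 0.44 × (196 − 55) = 117.04 → 117
B = 54 + 0.44 × (15 − 54) = 36.84 → 37

(193, 117, 37)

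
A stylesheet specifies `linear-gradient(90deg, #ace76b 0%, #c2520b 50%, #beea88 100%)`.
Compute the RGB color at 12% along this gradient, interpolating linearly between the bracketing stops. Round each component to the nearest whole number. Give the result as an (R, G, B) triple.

12% lies between the 0% and 50% stops, so the local fraction is t = (12 − 0)/(50 − 0) = 12/50 ≈ 0.24.
#ace76b → (172, 231, 107); #c2520b → (194, 82, 11).
R = 172 + 0.24 × (194 − 172) = 177.28 → 177
G = 231 + 0.24 × (82 − 231) = 195.24 → 195
B = 107 + 0.24 × (11 − 107) = 83.96 → 84

(177, 195, 84)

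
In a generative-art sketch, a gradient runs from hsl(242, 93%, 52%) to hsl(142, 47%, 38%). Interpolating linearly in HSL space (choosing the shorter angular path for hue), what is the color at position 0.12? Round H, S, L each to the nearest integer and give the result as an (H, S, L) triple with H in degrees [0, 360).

Hue arc: Δh = 142 − 242 = -100° (|Δh| ≤ 180, already the shorter path).
H = 242 + 0.12 × (-100) = 230 → 230°
S = 93 + 0.12 × (47 − 93) = 87.48 → 87%
L = 52 + 0.12 × (38 − 52) = 50.32 → 50%

(230, 87, 50)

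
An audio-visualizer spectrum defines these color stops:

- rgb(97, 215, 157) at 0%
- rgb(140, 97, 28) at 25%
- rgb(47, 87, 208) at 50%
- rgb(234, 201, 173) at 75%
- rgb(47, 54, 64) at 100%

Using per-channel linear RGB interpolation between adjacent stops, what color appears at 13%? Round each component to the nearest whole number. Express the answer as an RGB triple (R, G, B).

(119, 154, 90)

13% lies between the 0% and 25% stops, so the local fraction is t = (13 − 0)/(25 − 0) = 13/25 ≈ 0.52.
R = 97 + 0.52 × (140 − 97) = 119.36 → 119
G = 215 + 0.52 × (97 − 215) = 153.64 → 154
B = 157 + 0.52 × (28 − 157) = 89.92 → 90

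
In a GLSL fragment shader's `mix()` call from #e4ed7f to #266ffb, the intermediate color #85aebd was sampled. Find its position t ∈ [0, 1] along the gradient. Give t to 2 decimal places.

Invert the lerp on the R channel (largest span, 190): t = (133 − 228) / (38 − 228) = -95/-190 = 0.5.
Check on G: (174 − 237)/(111 − 237) = 0.5 ✓

0.50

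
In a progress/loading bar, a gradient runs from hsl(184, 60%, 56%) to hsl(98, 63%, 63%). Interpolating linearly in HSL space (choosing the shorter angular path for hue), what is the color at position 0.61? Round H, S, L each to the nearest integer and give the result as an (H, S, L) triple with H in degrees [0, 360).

(132, 62, 60)

Hue arc: Δh = 98 − 184 = -86° (|Δh| ≤ 180, already the shorter path).
H = 184 + 0.61 × (-86) = 131.54 → 132°
S = 60 + 0.61 × (63 − 60) = 61.83 → 62%
L = 56 + 0.61 × (63 − 56) = 60.27 → 60%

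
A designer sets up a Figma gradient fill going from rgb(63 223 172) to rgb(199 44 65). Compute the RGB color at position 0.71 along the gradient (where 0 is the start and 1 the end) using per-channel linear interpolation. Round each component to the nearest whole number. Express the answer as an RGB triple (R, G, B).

(160, 96, 96)

R = 63 + 0.71 × (199 − 63) = 63 + 0.71 × 136 = 159.56 → 160
G = 223 + 0.71 × (44 − 223) = 223 + 0.71 × -179 = 95.91 → 96
B = 172 + 0.71 × (65 − 172) = 172 + 0.71 × -107 = 96.03 → 96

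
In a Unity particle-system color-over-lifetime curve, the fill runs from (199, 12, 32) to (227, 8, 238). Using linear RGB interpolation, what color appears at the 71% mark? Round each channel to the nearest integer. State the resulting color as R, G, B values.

71% corresponds to t = 0.71.
R = 199 + 0.71 × (227 − 199) = 199 + 0.71 × 28 = 218.88 → 219
G = 12 + 0.71 × (8 − 12) = 12 + 0.71 × -4 = 9.16 → 9
B = 32 + 0.71 × (238 − 32) = 32 + 0.71 × 206 = 178.26 → 178

(219, 9, 178)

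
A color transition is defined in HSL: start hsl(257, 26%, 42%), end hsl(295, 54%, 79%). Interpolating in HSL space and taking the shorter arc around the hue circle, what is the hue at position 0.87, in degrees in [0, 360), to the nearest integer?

290

Hue arc: Δh = 295 − 257 = 38° (|Δh| ≤ 180, already the shorter path).
H = 257 + 0.87 × (38) = 290.06 → 290°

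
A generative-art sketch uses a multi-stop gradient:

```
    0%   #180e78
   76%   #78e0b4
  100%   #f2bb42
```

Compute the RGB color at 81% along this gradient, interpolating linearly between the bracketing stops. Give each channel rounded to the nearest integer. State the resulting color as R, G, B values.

81% lies between the 76% and 100% stops, so the local fraction is t = (81 − 76)/(100 − 76) = 5/24 ≈ 0.2083.
#78e0b4 → (120, 224, 180); #f2bb42 → (242, 187, 66).
R = 120 + 0.2083 × (242 − 120) = 145.413 → 145
G = 224 + 0.2083 × (187 − 224) = 216.293 → 216
B = 180 + 0.2083 × (66 − 180) = 156.254 → 156

(145, 216, 156)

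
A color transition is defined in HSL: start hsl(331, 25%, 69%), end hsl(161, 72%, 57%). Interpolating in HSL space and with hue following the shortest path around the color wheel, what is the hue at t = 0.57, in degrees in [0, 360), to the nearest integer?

Hue arc: Δh = 161 − 331 = -170° (|Δh| ≤ 180, already the shorter path).
H = 331 + 0.57 × (-170) = 234.1 → 234°

234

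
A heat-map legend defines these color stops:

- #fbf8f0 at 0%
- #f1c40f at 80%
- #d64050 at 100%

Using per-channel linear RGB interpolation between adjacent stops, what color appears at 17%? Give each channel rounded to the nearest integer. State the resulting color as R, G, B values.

(249, 237, 192)

17% lies between the 0% and 80% stops, so the local fraction is t = (17 − 0)/(80 − 0) = 17/80 ≈ 0.2125.
#fbf8f0 → (251, 248, 240); #f1c40f → (241, 196, 15).
R = 251 + 0.2125 × (241 − 251) = 248.875 → 249
G = 248 + 0.2125 × (196 − 248) = 236.95 → 237
B = 240 + 0.2125 × (15 − 240) = 192.188 → 192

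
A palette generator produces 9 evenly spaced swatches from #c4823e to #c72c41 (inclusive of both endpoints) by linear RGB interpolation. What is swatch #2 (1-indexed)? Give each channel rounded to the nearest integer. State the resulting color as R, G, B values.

(196, 119, 62)

With 9 swatches and endpoints inclusive, swatch 2 sits at t = (2 − 1)/(9 − 1) = 1/8 ≈ 0.125.
#c4823e → (196, 130, 62); #c72c41 → (199, 44, 65).
R = 196 + 0.125 × (199 − 196) = 196.375 → 196
G = 130 + 0.125 × (44 − 130) = 119.25 → 119
B = 62 + 0.125 × (65 − 62) = 62.375 → 62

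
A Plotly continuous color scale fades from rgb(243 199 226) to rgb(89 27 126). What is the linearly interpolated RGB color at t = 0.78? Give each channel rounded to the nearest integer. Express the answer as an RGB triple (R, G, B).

(123, 65, 148)

R = 243 + 0.78 × (89 − 243) = 243 + 0.78 × -154 = 122.88 → 123
G = 199 + 0.78 × (27 − 199) = 199 + 0.78 × -172 = 64.84 → 65
B = 226 + 0.78 × (126 − 226) = 226 + 0.78 × -100 = 148 → 148
So the blended color is (123, 65, 148), about #7b4194.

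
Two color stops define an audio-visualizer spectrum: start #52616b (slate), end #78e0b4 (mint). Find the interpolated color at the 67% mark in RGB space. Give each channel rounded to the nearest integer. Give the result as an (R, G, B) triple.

#52616b → (82, 97, 107); #78e0b4 → (120, 224, 180).
67% corresponds to t = 0.67.
R = 82 + 0.67 × (120 − 82) = 82 + 0.67 × 38 = 107.46 → 107
G = 97 + 0.67 × (224 − 97) = 97 + 0.67 × 127 = 182.09 → 182
B = 107 + 0.67 × (180 − 107) = 107 + 0.67 × 73 = 155.91 → 156
So the blended color is (107, 182, 156), about #6bb69c.

(107, 182, 156)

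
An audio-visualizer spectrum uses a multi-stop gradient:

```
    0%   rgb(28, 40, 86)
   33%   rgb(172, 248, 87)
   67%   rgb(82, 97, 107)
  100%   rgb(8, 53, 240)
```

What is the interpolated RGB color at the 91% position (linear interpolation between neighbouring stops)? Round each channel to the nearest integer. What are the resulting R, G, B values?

(28, 65, 204)

91% lies between the 67% and 100% stops, so the local fraction is t = (91 − 67)/(100 − 67) = 24/33 ≈ 0.7273.
R = 82 + 0.7273 × (8 − 82) = 28.18 → 28
G = 97 + 0.7273 × (53 − 97) = 64.999 → 65
B = 107 + 0.7273 × (240 − 107) = 203.731 → 204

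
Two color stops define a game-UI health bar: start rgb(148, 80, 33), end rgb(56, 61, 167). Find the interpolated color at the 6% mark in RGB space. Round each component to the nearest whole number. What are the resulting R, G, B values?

(142, 79, 41)

6% corresponds to t = 0.06.
R = 148 + 0.06 × (56 − 148) = 148 + 0.06 × -92 = 142.48 → 142
G = 80 + 0.06 × (61 − 80) = 80 + 0.06 × -19 = 78.86 → 79
B = 33 + 0.06 × (167 − 33) = 33 + 0.06 × 134 = 41.04 → 41
So the blended color is (142, 79, 41), about #8e4f29.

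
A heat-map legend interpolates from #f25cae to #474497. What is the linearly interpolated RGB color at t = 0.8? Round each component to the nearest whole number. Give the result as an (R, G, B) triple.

#f25cae → (242, 92, 174); #474497 → (71, 68, 151).
R = 242 + 0.8 × (71 − 242) = 242 + 0.8 × -171 = 105.2 → 105
G = 92 + 0.8 × (68 − 92) = 92 + 0.8 × -24 = 72.8 → 73
B = 174 + 0.8 × (151 − 174) = 174 + 0.8 × -23 = 155.6 → 156
So the blended color is (105, 73, 156), about #69499c.

(105, 73, 156)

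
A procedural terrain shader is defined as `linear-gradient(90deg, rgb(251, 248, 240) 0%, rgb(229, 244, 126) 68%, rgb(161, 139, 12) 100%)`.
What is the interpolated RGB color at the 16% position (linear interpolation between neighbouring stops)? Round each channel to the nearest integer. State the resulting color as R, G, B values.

16% lies between the 0% and 68% stops, so the local fraction is t = (16 − 0)/(68 − 0) = 16/68 ≈ 0.2353.
R = 251 + 0.2353 × (229 − 251) = 245.823 → 246
G = 248 + 0.2353 × (244 − 248) = 247.059 → 247
B = 240 + 0.2353 × (126 − 240) = 213.176 → 213

(246, 247, 213)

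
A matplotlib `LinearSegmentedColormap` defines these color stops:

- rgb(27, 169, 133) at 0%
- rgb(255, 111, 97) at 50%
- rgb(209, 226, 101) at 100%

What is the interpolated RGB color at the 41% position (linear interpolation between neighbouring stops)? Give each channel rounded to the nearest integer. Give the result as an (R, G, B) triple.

(214, 121, 103)

41% lies between the 0% and 50% stops, so the local fraction is t = (41 − 0)/(50 − 0) = 41/50 ≈ 0.82.
R = 27 + 0.82 × (255 − 27) = 213.96 → 214
G = 169 + 0.82 × (111 − 169) = 121.44 → 121
B = 133 + 0.82 × (97 − 133) = 103.48 → 103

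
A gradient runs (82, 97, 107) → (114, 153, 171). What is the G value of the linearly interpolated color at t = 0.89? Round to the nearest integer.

147

G = 97 + 0.89 × (153 − 97) = 146.84 → 147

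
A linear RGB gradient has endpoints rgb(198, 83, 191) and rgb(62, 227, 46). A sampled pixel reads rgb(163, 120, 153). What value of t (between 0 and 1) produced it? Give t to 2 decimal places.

Invert the lerp on the B channel (largest span, 145): t = (153 − 191) / (46 − 191) = -38/-145 = 0.26207.
Check on R: (163 − 198)/(62 − 198) = 0.2574 ✓

0.26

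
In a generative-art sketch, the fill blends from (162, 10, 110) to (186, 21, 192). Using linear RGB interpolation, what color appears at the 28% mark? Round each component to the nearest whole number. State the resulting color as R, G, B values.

28% corresponds to t = 0.28.
R = 162 + 0.28 × (186 − 162) = 162 + 0.28 × 24 = 168.72 → 169
G = 10 + 0.28 × (21 − 10) = 10 + 0.28 × 11 = 13.08 → 13
B = 110 + 0.28 × (192 − 110) = 110 + 0.28 × 82 = 132.96 → 133

(169, 13, 133)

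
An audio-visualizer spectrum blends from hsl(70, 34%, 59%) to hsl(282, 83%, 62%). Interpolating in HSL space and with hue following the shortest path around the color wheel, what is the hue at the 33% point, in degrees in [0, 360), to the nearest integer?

21

Hue: 282 − 70 = 212°, but |212| > 180 so the shorter arc goes the other way: Δh = 212 − 360 = -148°.
H = 70 + 0.33 × (-148) = 21.16 → 21°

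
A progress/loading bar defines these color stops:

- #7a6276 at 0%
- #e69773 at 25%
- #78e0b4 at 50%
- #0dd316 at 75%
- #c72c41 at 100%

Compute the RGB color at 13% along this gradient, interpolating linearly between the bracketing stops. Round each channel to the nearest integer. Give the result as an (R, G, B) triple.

13% lies between the 0% and 25% stops, so the local fraction is t = (13 − 0)/(25 − 0) = 13/25 ≈ 0.52.
#7a6276 → (122, 98, 118); #e69773 → (230, 151, 115).
R = 122 + 0.52 × (230 − 122) = 178.16 → 178
G = 98 + 0.52 × (151 − 98) = 125.56 → 126
B = 118 + 0.52 × (115 − 118) = 116.44 → 116

(178, 126, 116)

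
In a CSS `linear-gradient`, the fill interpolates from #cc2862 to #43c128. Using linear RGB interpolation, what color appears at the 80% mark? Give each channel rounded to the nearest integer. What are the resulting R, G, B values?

(94, 162, 52)

#cc2862 → (204, 40, 98); #43c128 → (67, 193, 40).
80% corresponds to t = 0.8.
R = 204 + 0.8 × (67 − 204) = 204 + 0.8 × -137 = 94.4 → 94
G = 40 + 0.8 × (193 − 40) = 40 + 0.8 × 153 = 162.4 → 162
B = 98 + 0.8 × (40 − 98) = 98 + 0.8 × -58 = 51.6 → 52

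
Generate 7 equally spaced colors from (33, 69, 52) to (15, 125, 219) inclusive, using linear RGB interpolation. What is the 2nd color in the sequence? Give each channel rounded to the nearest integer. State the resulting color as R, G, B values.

(30, 78, 80)

With 7 swatches and endpoints inclusive, swatch 2 sits at t = (2 − 1)/(7 − 1) = 1/6 ≈ 0.1667.
R = 33 + 0.1667 × (15 − 33) = 29.999 → 30
G = 69 + 0.1667 × (125 − 69) = 78.335 → 78
B = 52 + 0.1667 × (219 − 52) = 79.839 → 80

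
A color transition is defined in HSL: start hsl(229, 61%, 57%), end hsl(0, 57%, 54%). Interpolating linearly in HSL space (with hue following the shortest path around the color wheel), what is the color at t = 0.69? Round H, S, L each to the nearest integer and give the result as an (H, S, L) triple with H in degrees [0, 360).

Hue: 0 − 229 = -229°, but |-229| > 180 so the shorter arc goes the other way: Δh = -229 + 360 = 131°.
H = 229 + 0.69 × (131) = 319.39 → 319°
S = 61 + 0.69 × (57 − 61) = 58.24 → 58%
L = 57 + 0.69 × (54 − 57) = 54.93 → 55%

(319, 58, 55)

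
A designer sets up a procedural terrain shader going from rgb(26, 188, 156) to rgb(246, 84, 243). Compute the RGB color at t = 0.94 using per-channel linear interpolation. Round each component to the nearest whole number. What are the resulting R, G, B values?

(233, 90, 238)

R = 26 + 0.94 × (246 − 26) = 26 + 0.94 × 220 = 232.8 → 233
G = 188 + 0.94 × (84 − 188) = 188 + 0.94 × -104 = 90.24 → 90
B = 156 + 0.94 × (243 − 156) = 156 + 0.94 × 87 = 237.78 → 238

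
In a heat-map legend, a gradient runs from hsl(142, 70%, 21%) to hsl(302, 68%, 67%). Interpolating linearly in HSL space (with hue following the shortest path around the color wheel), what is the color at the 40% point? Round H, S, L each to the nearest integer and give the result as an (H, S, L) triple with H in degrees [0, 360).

(206, 69, 39)

Hue arc: Δh = 302 − 142 = 160° (|Δh| ≤ 180, already the shorter path).
H = 142 + 0.4 × (160) = 206 → 206°
S = 70 + 0.4 × (68 − 70) = 69.2 → 69%
L = 21 + 0.4 × (67 − 21) = 39.4 → 39%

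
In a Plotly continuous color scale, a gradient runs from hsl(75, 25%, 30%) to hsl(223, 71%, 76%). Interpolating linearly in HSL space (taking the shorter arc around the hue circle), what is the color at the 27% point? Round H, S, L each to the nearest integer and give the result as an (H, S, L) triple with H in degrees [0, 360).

(115, 37, 42)

Hue arc: Δh = 223 − 75 = 148° (|Δh| ≤ 180, already the shorter path).
H = 75 + 0.27 × (148) = 114.96 → 115°
S = 25 + 0.27 × (71 − 25) = 37.42 → 37%
L = 30 + 0.27 × (76 − 30) = 42.42 → 42%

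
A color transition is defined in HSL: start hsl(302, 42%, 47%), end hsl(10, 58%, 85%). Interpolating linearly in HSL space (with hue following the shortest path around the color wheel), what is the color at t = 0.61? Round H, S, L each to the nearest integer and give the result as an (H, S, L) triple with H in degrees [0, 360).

Hue: 10 − 302 = -292°, but |-292| > 180 so the shorter arc goes the other way: Δh = -292 + 360 = 68°.
H = 302 + 0.61 × (68) = 343.48 → 343°
S = 42 + 0.61 × (58 − 42) = 51.76 → 52%
L = 47 + 0.61 × (85 − 47) = 70.18 → 70%

(343, 52, 70)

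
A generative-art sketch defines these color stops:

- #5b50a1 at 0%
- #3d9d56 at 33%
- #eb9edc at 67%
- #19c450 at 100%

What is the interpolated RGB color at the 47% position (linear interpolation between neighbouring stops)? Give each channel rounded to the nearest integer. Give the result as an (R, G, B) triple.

47% lies between the 33% and 67% stops, so the local fraction is t = (47 − 33)/(67 − 33) = 14/34 ≈ 0.4118.
#3d9d56 → (61, 157, 86); #eb9edc → (235, 158, 220).
R = 61 + 0.4118 × (235 − 61) = 132.653 → 133
G = 157 + 0.4118 × (158 − 157) = 157.412 → 157
B = 86 + 0.4118 × (220 − 86) = 141.181 → 141

(133, 157, 141)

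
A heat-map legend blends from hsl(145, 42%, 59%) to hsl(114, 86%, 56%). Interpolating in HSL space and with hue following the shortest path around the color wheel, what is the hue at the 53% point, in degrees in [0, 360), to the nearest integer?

Hue arc: Δh = 114 − 145 = -31° (|Δh| ≤ 180, already the shorter path).
H = 145 + 0.53 × (-31) = 128.57 → 129°

129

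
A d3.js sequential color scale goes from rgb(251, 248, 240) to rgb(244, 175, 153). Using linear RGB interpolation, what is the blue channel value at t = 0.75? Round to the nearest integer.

175

B = 240 + 0.75 × (153 − 240) = 174.75 → 175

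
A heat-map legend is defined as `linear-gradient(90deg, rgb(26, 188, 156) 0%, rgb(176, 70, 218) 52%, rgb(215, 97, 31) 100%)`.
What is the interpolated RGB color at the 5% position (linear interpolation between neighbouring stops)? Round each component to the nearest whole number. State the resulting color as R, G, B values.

5% lies between the 0% and 52% stops, so the local fraction is t = (5 − 0)/(52 − 0) = 5/52 ≈ 0.0962.
R = 26 + 0.0962 × (176 − 26) = 40.43 → 40
G = 188 + 0.0962 × (70 − 188) = 176.648 → 177
B = 156 + 0.0962 × (218 − 156) = 161.964 → 162

(40, 177, 162)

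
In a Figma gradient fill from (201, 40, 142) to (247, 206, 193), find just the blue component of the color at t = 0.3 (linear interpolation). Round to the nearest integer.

157

B = 142 + 0.3 × (193 − 142) = 157.3 → 157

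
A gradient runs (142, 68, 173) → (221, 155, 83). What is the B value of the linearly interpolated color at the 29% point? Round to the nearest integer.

B = 173 + 0.29 × (83 − 173) = 146.9 → 147

147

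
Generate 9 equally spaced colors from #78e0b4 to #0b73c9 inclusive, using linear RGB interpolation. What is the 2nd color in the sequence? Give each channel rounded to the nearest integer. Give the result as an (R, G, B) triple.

(106, 210, 183)

With 9 swatches and endpoints inclusive, swatch 2 sits at t = (2 − 1)/(9 − 1) = 1/8 ≈ 0.125.
#78e0b4 → (120, 224, 180); #0b73c9 → (11, 115, 201).
R = 120 + 0.125 × (11 − 120) = 106.375 → 106
G = 224 + 0.125 × (115 − 224) = 210.375 → 210
B = 180 + 0.125 × (201 − 180) = 182.625 → 183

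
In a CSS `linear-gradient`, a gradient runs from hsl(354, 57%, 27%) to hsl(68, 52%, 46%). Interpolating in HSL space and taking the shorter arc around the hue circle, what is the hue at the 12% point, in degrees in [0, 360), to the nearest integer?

Hue: 68 − 354 = -286°, but |-286| > 180 so the shorter arc goes the other way: Δh = -286 + 360 = 74°.
H = 354 + 0.12 × (74) = 362.88 → 363 → 363 mod 360 = 3°

3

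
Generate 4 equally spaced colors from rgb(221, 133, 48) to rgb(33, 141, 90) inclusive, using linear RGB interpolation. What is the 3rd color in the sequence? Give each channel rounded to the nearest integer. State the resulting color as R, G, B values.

(96, 138, 76)

With 4 swatches and endpoints inclusive, swatch 3 sits at t = (3 − 1)/(4 − 1) = 2/3 ≈ 0.6667.
R = 221 + 0.6667 × (33 − 221) = 95.66 → 96
G = 133 + 0.6667 × (141 − 133) = 138.334 → 138
B = 48 + 0.6667 × (90 − 48) = 76.001 → 76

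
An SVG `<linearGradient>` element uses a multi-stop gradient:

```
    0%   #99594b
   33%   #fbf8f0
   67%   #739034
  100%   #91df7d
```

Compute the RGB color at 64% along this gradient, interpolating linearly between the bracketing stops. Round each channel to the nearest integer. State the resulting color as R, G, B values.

64% lies between the 33% and 67% stops, so the local fraction is t = (64 − 33)/(67 − 33) = 31/34 ≈ 0.9118.
#fbf8f0 → (251, 248, 240); #739034 → (115, 144, 52).
R = 251 + 0.9118 × (115 − 251) = 126.995 → 127
G = 248 + 0.9118 × (144 − 248) = 153.173 → 153
B = 240 + 0.9118 × (52 − 240) = 68.582 → 69

(127, 153, 69)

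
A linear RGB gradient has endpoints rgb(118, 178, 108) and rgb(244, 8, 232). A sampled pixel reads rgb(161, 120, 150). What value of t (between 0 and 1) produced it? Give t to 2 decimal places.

Invert the lerp on the G channel (largest span, 170): t = (120 − 178) / (8 − 178) = -58/-170 = 0.34118.
Check on R: (161 − 118)/(244 − 118) = 0.3413 ✓

0.34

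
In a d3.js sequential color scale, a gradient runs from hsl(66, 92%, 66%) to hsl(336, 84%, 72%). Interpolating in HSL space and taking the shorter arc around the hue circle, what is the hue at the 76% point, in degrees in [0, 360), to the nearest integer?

358

Hue: 336 − 66 = 270°, but |270| > 180 so the shorter arc goes the other way: Δh = 270 − 360 = -90°.
H = 66 + 0.76 × (-90) = -2.4 → -2 → -2 mod 360 = 358°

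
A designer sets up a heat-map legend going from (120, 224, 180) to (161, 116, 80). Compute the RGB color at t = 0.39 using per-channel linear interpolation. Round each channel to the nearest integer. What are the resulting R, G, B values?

(136, 182, 141)

R = 120 + 0.39 × (161 − 120) = 120 + 0.39 × 41 = 135.99 → 136
G = 224 + 0.39 × (116 − 224) = 224 + 0.39 × -108 = 181.88 → 182
B = 180 + 0.39 × (80 − 180) = 180 + 0.39 × -100 = 141 → 141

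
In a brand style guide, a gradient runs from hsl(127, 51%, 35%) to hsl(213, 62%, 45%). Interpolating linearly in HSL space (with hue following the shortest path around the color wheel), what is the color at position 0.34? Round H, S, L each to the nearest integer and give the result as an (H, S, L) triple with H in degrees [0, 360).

Hue arc: Δh = 213 − 127 = 86° (|Δh| ≤ 180, already the shorter path).
H = 127 + 0.34 × (86) = 156.24 → 156°
S = 51 + 0.34 × (62 − 51) = 54.74 → 55%
L = 35 + 0.34 × (45 − 35) = 38.4 → 38%

(156, 55, 38)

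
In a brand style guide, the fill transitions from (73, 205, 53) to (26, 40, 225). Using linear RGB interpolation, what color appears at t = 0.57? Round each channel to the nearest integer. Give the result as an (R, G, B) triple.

(46, 111, 151)

R = 73 + 0.57 × (26 − 73) = 73 + 0.57 × -47 = 46.21 → 46
G = 205 + 0.57 × (40 − 205) = 205 + 0.57 × -165 = 110.95 → 111
B = 53 + 0.57 × (225 − 53) = 53 + 0.57 × 172 = 151.04 → 151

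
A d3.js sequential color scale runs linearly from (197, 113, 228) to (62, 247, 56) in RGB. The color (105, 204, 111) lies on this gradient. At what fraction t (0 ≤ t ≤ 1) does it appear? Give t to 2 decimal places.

Invert the lerp on the B channel (largest span, 172): t = (111 − 228) / (56 − 228) = -117/-172 = 0.68023.
Check on R: (105 − 197)/(62 − 197) = 0.6815 ✓

0.68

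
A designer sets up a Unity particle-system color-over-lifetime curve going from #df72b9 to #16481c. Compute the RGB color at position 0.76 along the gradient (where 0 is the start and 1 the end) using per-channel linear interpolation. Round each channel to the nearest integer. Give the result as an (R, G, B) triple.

#df72b9 → (223, 114, 185); #16481c → (22, 72, 28).
R = 223 + 0.76 × (22 − 223) = 223 + 0.76 × -201 = 70.24 → 70
G = 114 + 0.76 × (72 − 114) = 114 + 0.76 × -42 = 82.08 → 82
B = 185 + 0.76 × (28 − 185) = 185 + 0.76 × -157 = 65.68 → 66

(70, 82, 66)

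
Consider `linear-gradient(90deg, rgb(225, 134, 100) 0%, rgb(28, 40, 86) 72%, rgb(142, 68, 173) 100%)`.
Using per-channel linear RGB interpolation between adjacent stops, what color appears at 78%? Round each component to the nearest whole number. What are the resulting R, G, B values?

(52, 46, 105)

78% lies between the 72% and 100% stops, so the local fraction is t = (78 − 72)/(100 − 72) = 6/28 ≈ 0.2143.
R = 28 + 0.2143 × (142 − 28) = 52.43 → 52
G = 40 + 0.2143 × (68 − 40) = 46 → 46
B = 86 + 0.2143 × (173 − 86) = 104.644 → 105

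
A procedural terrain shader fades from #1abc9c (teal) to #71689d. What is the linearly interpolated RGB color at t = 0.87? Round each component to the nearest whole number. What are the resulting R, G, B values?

(102, 115, 157)

#1abc9c → (26, 188, 156); #71689d → (113, 104, 157).
R = 26 + 0.87 × (113 − 26) = 26 + 0.87 × 87 = 101.69 → 102
G = 188 + 0.87 × (104 − 188) = 188 + 0.87 × -84 = 114.92 → 115
B = 156 + 0.87 × (157 − 156) = 156 + 0.87 × 1 = 156.87 → 157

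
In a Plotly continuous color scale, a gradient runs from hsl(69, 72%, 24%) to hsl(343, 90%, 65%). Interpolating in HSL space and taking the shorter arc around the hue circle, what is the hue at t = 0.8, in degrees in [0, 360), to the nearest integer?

Hue: 343 − 69 = 274°, but |274| > 180 so the shorter arc goes the other way: Δh = 274 − 360 = -86°.
H = 69 + 0.8 × (-86) = 0.2 → 0°

0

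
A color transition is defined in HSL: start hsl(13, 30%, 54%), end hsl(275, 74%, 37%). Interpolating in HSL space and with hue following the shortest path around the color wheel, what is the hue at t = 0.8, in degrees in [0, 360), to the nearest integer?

Hue: 275 − 13 = 262°, but |262| > 180 so the shorter arc goes the other way: Δh = 262 − 360 = -98°.
H = 13 + 0.8 × (-98) = -65.4 → -65 → -65 mod 360 = 295°

295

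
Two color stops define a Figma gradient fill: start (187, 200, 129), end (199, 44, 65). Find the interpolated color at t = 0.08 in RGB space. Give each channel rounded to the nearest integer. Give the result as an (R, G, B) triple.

(188, 188, 124)

R = 187 + 0.08 × (199 − 187) = 187 + 0.08 × 12 = 187.96 → 188
G = 200 + 0.08 × (44 − 200) = 200 + 0.08 × -156 = 187.52 → 188
B = 129 + 0.08 × (65 − 129) = 129 + 0.08 × -64 = 123.88 → 124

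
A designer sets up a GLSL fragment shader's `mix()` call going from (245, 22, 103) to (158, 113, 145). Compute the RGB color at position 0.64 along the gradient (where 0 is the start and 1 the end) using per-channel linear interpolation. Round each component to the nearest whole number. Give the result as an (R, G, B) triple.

R = 245 + 0.64 × (158 − 245) = 245 + 0.64 × -87 = 189.32 → 189
G = 22 + 0.64 × (113 − 22) = 22 + 0.64 × 91 = 80.24 → 80
B = 103 + 0.64 × (145 − 103) = 103 + 0.64 × 42 = 129.88 → 130

(189, 80, 130)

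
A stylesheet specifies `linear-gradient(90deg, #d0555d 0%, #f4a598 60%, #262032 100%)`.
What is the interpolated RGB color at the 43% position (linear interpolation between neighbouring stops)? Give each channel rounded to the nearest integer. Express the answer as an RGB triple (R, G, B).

(234, 142, 135)

43% lies between the 0% and 60% stops, so the local fraction is t = (43 − 0)/(60 − 0) = 43/60 ≈ 0.7167.
#d0555d → (208, 85, 93); #f4a598 → (244, 165, 152).
R = 208 + 0.7167 × (244 − 208) = 233.801 → 234
G = 85 + 0.7167 × (165 − 85) = 142.336 → 142
B = 93 + 0.7167 × (152 − 93) = 135.285 → 135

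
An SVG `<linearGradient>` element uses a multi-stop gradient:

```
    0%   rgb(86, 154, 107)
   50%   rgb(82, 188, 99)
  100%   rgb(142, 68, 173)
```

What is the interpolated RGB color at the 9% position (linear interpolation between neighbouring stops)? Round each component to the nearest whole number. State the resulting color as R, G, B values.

(85, 160, 106)

9% lies between the 0% and 50% stops, so the local fraction is t = (9 − 0)/(50 − 0) = 9/50 ≈ 0.18.
R = 86 + 0.18 × (82 − 86) = 85.28 → 85
G = 154 + 0.18 × (188 − 154) = 160.12 → 160
B = 107 + 0.18 × (99 − 107) = 105.56 → 106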